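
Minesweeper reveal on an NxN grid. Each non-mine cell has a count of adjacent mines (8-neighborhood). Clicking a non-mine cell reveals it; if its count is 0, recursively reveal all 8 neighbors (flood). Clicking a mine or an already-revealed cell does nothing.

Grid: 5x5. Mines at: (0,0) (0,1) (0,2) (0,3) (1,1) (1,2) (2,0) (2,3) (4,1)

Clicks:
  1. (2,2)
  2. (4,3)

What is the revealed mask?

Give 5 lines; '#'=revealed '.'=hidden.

Answer: .....
.....
..#..
..###
..###

Derivation:
Click 1 (2,2) count=3: revealed 1 new [(2,2)] -> total=1
Click 2 (4,3) count=0: revealed 6 new [(3,2) (3,3) (3,4) (4,2) (4,3) (4,4)] -> total=7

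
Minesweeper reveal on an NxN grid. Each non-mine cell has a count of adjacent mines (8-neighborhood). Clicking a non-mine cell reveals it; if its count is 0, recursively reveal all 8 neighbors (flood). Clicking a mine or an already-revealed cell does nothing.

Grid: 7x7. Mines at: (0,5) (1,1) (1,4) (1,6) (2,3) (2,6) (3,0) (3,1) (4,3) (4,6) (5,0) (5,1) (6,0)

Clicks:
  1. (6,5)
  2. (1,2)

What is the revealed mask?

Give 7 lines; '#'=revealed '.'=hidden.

Click 1 (6,5) count=0: revealed 10 new [(5,2) (5,3) (5,4) (5,5) (5,6) (6,2) (6,3) (6,4) (6,5) (6,6)] -> total=10
Click 2 (1,2) count=2: revealed 1 new [(1,2)] -> total=11

Answer: .......
..#....
.......
.......
.......
..#####
..#####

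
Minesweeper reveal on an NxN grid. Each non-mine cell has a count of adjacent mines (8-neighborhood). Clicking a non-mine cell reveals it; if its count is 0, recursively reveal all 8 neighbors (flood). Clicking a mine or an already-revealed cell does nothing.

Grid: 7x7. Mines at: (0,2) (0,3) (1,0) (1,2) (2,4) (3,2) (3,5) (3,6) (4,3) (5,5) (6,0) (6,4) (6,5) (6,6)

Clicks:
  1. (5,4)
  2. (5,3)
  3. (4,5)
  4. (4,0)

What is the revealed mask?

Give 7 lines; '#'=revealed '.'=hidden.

Click 1 (5,4) count=4: revealed 1 new [(5,4)] -> total=1
Click 2 (5,3) count=2: revealed 1 new [(5,3)] -> total=2
Click 3 (4,5) count=3: revealed 1 new [(4,5)] -> total=3
Click 4 (4,0) count=0: revealed 8 new [(2,0) (2,1) (3,0) (3,1) (4,0) (4,1) (5,0) (5,1)] -> total=11

Answer: .......
.......
##.....
##.....
##...#.
##.##..
.......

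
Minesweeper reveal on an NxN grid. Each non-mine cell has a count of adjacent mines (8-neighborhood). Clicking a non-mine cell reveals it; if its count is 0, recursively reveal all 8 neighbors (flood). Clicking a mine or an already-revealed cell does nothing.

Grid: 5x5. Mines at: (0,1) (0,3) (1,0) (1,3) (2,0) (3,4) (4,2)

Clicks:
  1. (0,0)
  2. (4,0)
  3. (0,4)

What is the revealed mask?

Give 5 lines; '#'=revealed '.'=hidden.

Click 1 (0,0) count=2: revealed 1 new [(0,0)] -> total=1
Click 2 (4,0) count=0: revealed 4 new [(3,0) (3,1) (4,0) (4,1)] -> total=5
Click 3 (0,4) count=2: revealed 1 new [(0,4)] -> total=6

Answer: #...#
.....
.....
##...
##...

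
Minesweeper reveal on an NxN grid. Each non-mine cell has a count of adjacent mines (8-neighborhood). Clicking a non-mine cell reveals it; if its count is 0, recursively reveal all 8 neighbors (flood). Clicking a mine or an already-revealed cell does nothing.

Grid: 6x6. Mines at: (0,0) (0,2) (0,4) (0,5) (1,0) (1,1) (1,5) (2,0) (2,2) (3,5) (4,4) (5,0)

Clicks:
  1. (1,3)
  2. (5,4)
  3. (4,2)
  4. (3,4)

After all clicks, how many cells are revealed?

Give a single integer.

Click 1 (1,3) count=3: revealed 1 new [(1,3)] -> total=1
Click 2 (5,4) count=1: revealed 1 new [(5,4)] -> total=2
Click 3 (4,2) count=0: revealed 9 new [(3,1) (3,2) (3,3) (4,1) (4,2) (4,3) (5,1) (5,2) (5,3)] -> total=11
Click 4 (3,4) count=2: revealed 1 new [(3,4)] -> total=12

Answer: 12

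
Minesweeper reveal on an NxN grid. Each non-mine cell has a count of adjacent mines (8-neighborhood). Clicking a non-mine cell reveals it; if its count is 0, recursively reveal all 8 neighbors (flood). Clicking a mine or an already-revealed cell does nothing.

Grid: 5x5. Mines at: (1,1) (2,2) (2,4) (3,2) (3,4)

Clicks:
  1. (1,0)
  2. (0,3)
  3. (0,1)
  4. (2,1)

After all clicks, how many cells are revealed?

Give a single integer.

Click 1 (1,0) count=1: revealed 1 new [(1,0)] -> total=1
Click 2 (0,3) count=0: revealed 6 new [(0,2) (0,3) (0,4) (1,2) (1,3) (1,4)] -> total=7
Click 3 (0,1) count=1: revealed 1 new [(0,1)] -> total=8
Click 4 (2,1) count=3: revealed 1 new [(2,1)] -> total=9

Answer: 9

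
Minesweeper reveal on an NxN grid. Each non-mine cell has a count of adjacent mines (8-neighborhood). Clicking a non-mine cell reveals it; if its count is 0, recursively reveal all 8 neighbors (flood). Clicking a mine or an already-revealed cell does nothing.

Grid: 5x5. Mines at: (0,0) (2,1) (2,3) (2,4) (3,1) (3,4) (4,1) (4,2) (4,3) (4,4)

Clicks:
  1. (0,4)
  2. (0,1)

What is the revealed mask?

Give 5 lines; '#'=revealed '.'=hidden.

Answer: .####
.####
.....
.....
.....

Derivation:
Click 1 (0,4) count=0: revealed 8 new [(0,1) (0,2) (0,3) (0,4) (1,1) (1,2) (1,3) (1,4)] -> total=8
Click 2 (0,1) count=1: revealed 0 new [(none)] -> total=8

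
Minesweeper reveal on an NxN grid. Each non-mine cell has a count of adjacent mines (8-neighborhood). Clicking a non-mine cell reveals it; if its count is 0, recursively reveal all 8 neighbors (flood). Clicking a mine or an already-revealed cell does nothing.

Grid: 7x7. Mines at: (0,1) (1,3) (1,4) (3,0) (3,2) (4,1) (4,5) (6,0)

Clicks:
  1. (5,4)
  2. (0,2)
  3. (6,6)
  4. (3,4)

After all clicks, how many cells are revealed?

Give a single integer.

Answer: 17

Derivation:
Click 1 (5,4) count=1: revealed 1 new [(5,4)] -> total=1
Click 2 (0,2) count=2: revealed 1 new [(0,2)] -> total=2
Click 3 (6,6) count=0: revealed 14 new [(4,2) (4,3) (4,4) (5,1) (5,2) (5,3) (5,5) (5,6) (6,1) (6,2) (6,3) (6,4) (6,5) (6,6)] -> total=16
Click 4 (3,4) count=1: revealed 1 new [(3,4)] -> total=17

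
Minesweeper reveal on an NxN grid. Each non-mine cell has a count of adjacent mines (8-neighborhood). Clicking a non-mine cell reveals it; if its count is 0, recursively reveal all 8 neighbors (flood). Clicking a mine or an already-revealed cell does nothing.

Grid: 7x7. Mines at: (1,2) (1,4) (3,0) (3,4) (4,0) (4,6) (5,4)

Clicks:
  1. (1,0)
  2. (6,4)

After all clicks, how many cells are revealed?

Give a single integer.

Click 1 (1,0) count=0: revealed 6 new [(0,0) (0,1) (1,0) (1,1) (2,0) (2,1)] -> total=6
Click 2 (6,4) count=1: revealed 1 new [(6,4)] -> total=7

Answer: 7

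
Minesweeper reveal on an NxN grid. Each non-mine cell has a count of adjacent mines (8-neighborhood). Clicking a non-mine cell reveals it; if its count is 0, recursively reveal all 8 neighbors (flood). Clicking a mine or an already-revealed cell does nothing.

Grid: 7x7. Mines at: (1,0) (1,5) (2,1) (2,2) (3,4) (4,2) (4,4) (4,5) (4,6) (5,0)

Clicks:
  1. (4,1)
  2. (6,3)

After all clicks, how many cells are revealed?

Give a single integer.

Answer: 13

Derivation:
Click 1 (4,1) count=2: revealed 1 new [(4,1)] -> total=1
Click 2 (6,3) count=0: revealed 12 new [(5,1) (5,2) (5,3) (5,4) (5,5) (5,6) (6,1) (6,2) (6,3) (6,4) (6,5) (6,6)] -> total=13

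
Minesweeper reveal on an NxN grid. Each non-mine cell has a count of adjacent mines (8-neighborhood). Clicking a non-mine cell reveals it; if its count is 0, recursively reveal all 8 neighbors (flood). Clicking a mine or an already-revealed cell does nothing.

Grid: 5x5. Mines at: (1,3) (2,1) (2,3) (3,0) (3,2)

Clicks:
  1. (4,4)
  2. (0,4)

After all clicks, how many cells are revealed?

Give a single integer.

Click 1 (4,4) count=0: revealed 4 new [(3,3) (3,4) (4,3) (4,4)] -> total=4
Click 2 (0,4) count=1: revealed 1 new [(0,4)] -> total=5

Answer: 5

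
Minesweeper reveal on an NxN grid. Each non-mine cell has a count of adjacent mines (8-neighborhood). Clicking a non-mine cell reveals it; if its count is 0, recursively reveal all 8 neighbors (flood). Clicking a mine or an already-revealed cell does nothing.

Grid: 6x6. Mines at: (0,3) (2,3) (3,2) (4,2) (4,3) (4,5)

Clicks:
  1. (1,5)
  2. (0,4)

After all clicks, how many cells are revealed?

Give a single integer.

Answer: 8

Derivation:
Click 1 (1,5) count=0: revealed 8 new [(0,4) (0,5) (1,4) (1,5) (2,4) (2,5) (3,4) (3,5)] -> total=8
Click 2 (0,4) count=1: revealed 0 new [(none)] -> total=8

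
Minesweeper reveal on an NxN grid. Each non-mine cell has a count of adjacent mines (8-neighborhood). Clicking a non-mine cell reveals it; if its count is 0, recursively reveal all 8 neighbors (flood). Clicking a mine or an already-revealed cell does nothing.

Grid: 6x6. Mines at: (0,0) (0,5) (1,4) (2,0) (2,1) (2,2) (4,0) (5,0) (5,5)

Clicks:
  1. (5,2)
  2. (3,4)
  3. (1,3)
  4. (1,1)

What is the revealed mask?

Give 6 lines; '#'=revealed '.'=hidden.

Answer: ......
.#.#..
...###
.#####
.#####
.####.

Derivation:
Click 1 (5,2) count=0: revealed 17 new [(2,3) (2,4) (2,5) (3,1) (3,2) (3,3) (3,4) (3,5) (4,1) (4,2) (4,3) (4,4) (4,5) (5,1) (5,2) (5,3) (5,4)] -> total=17
Click 2 (3,4) count=0: revealed 0 new [(none)] -> total=17
Click 3 (1,3) count=2: revealed 1 new [(1,3)] -> total=18
Click 4 (1,1) count=4: revealed 1 new [(1,1)] -> total=19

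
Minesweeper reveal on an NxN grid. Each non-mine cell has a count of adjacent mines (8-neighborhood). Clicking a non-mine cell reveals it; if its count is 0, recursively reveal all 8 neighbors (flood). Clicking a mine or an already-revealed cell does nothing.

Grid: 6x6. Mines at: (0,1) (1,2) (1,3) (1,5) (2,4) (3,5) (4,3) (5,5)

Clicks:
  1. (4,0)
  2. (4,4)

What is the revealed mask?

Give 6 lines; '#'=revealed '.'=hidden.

Click 1 (4,0) count=0: revealed 14 new [(1,0) (1,1) (2,0) (2,1) (2,2) (3,0) (3,1) (3,2) (4,0) (4,1) (4,2) (5,0) (5,1) (5,2)] -> total=14
Click 2 (4,4) count=3: revealed 1 new [(4,4)] -> total=15

Answer: ......
##....
###...
###...
###.#.
###...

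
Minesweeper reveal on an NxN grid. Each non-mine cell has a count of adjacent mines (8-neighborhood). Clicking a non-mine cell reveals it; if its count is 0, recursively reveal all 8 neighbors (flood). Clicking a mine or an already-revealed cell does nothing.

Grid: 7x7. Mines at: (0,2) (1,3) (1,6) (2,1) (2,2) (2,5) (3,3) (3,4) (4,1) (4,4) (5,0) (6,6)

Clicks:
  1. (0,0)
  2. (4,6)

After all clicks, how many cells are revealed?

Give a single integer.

Click 1 (0,0) count=0: revealed 4 new [(0,0) (0,1) (1,0) (1,1)] -> total=4
Click 2 (4,6) count=0: revealed 6 new [(3,5) (3,6) (4,5) (4,6) (5,5) (5,6)] -> total=10

Answer: 10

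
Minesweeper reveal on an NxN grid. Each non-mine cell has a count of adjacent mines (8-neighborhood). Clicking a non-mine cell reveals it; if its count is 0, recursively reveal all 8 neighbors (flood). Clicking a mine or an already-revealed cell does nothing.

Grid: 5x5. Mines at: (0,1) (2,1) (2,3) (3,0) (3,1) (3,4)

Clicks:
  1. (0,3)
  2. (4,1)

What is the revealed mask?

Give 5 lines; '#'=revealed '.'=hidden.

Click 1 (0,3) count=0: revealed 6 new [(0,2) (0,3) (0,4) (1,2) (1,3) (1,4)] -> total=6
Click 2 (4,1) count=2: revealed 1 new [(4,1)] -> total=7

Answer: ..###
..###
.....
.....
.#...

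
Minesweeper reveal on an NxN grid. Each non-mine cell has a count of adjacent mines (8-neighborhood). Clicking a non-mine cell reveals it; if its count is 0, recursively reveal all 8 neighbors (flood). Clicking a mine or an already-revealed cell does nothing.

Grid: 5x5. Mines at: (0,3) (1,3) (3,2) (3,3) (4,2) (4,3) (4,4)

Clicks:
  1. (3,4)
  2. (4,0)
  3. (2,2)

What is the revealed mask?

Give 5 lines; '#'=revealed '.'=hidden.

Answer: ###..
###..
###..
##..#
##...

Derivation:
Click 1 (3,4) count=3: revealed 1 new [(3,4)] -> total=1
Click 2 (4,0) count=0: revealed 13 new [(0,0) (0,1) (0,2) (1,0) (1,1) (1,2) (2,0) (2,1) (2,2) (3,0) (3,1) (4,0) (4,1)] -> total=14
Click 3 (2,2) count=3: revealed 0 new [(none)] -> total=14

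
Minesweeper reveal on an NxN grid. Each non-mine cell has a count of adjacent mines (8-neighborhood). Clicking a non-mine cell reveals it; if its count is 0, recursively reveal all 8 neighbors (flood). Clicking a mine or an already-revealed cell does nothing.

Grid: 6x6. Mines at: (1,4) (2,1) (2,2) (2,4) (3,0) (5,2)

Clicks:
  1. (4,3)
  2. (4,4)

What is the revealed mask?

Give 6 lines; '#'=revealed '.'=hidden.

Click 1 (4,3) count=1: revealed 1 new [(4,3)] -> total=1
Click 2 (4,4) count=0: revealed 8 new [(3,3) (3,4) (3,5) (4,4) (4,5) (5,3) (5,4) (5,5)] -> total=9

Answer: ......
......
......
...###
...###
...###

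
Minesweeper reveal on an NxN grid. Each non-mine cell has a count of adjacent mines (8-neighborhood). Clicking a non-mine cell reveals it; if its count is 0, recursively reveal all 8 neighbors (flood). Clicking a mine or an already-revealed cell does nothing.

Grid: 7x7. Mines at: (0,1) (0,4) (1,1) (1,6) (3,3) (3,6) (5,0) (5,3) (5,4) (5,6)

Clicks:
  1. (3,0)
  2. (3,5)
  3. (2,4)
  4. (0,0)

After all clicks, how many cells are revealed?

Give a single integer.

Answer: 12

Derivation:
Click 1 (3,0) count=0: revealed 9 new [(2,0) (2,1) (2,2) (3,0) (3,1) (3,2) (4,0) (4,1) (4,2)] -> total=9
Click 2 (3,5) count=1: revealed 1 new [(3,5)] -> total=10
Click 3 (2,4) count=1: revealed 1 new [(2,4)] -> total=11
Click 4 (0,0) count=2: revealed 1 new [(0,0)] -> total=12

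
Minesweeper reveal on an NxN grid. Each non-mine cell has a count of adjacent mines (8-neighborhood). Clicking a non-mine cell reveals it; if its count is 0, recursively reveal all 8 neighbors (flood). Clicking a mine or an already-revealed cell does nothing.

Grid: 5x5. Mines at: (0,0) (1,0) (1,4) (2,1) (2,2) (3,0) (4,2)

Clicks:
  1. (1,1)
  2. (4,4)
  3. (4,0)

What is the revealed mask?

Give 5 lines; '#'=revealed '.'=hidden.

Answer: .....
.#...
...##
...##
#..##

Derivation:
Click 1 (1,1) count=4: revealed 1 new [(1,1)] -> total=1
Click 2 (4,4) count=0: revealed 6 new [(2,3) (2,4) (3,3) (3,4) (4,3) (4,4)] -> total=7
Click 3 (4,0) count=1: revealed 1 new [(4,0)] -> total=8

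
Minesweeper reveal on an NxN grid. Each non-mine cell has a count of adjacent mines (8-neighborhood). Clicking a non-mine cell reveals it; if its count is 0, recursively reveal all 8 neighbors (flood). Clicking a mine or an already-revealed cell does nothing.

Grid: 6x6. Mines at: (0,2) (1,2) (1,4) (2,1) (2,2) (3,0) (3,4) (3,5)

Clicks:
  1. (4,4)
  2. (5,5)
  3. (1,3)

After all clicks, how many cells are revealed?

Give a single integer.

Click 1 (4,4) count=2: revealed 1 new [(4,4)] -> total=1
Click 2 (5,5) count=0: revealed 14 new [(3,1) (3,2) (3,3) (4,0) (4,1) (4,2) (4,3) (4,5) (5,0) (5,1) (5,2) (5,3) (5,4) (5,5)] -> total=15
Click 3 (1,3) count=4: revealed 1 new [(1,3)] -> total=16

Answer: 16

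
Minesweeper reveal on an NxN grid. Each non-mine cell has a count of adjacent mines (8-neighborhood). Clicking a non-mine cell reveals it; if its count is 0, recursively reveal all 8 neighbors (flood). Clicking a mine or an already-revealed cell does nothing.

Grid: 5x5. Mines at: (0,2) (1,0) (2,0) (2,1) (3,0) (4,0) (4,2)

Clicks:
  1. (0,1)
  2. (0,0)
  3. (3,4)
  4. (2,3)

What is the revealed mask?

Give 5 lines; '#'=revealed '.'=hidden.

Answer: ##.##
..###
..###
..###
...##

Derivation:
Click 1 (0,1) count=2: revealed 1 new [(0,1)] -> total=1
Click 2 (0,0) count=1: revealed 1 new [(0,0)] -> total=2
Click 3 (3,4) count=0: revealed 13 new [(0,3) (0,4) (1,2) (1,3) (1,4) (2,2) (2,3) (2,4) (3,2) (3,3) (3,4) (4,3) (4,4)] -> total=15
Click 4 (2,3) count=0: revealed 0 new [(none)] -> total=15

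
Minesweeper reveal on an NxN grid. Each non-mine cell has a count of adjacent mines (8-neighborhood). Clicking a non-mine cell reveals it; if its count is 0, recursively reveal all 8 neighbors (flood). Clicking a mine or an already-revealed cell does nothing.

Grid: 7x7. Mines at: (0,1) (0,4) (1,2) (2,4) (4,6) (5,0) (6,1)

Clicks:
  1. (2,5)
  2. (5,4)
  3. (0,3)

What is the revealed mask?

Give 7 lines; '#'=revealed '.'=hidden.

Answer: ...#...
##.....
####.#.
######.
######.
.######
..#####

Derivation:
Click 1 (2,5) count=1: revealed 1 new [(2,5)] -> total=1
Click 2 (5,4) count=0: revealed 29 new [(1,0) (1,1) (2,0) (2,1) (2,2) (2,3) (3,0) (3,1) (3,2) (3,3) (3,4) (3,5) (4,0) (4,1) (4,2) (4,3) (4,4) (4,5) (5,1) (5,2) (5,3) (5,4) (5,5) (5,6) (6,2) (6,3) (6,4) (6,5) (6,6)] -> total=30
Click 3 (0,3) count=2: revealed 1 new [(0,3)] -> total=31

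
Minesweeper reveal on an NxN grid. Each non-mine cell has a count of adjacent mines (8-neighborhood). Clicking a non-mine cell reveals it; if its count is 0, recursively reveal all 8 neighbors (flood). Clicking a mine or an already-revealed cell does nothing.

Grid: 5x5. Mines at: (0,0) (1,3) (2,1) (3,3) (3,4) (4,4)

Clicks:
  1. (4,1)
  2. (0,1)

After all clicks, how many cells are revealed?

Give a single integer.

Answer: 7

Derivation:
Click 1 (4,1) count=0: revealed 6 new [(3,0) (3,1) (3,2) (4,0) (4,1) (4,2)] -> total=6
Click 2 (0,1) count=1: revealed 1 new [(0,1)] -> total=7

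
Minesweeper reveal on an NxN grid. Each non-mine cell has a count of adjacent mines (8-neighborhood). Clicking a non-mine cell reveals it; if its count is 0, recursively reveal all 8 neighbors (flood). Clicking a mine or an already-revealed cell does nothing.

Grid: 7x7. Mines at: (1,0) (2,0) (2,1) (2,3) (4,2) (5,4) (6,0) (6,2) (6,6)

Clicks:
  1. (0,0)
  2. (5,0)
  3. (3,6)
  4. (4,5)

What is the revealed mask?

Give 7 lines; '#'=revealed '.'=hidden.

Answer: #######
.######
....###
....###
....###
#....##
.......

Derivation:
Click 1 (0,0) count=1: revealed 1 new [(0,0)] -> total=1
Click 2 (5,0) count=1: revealed 1 new [(5,0)] -> total=2
Click 3 (3,6) count=0: revealed 23 new [(0,1) (0,2) (0,3) (0,4) (0,5) (0,6) (1,1) (1,2) (1,3) (1,4) (1,5) (1,6) (2,4) (2,5) (2,6) (3,4) (3,5) (3,6) (4,4) (4,5) (4,6) (5,5) (5,6)] -> total=25
Click 4 (4,5) count=1: revealed 0 new [(none)] -> total=25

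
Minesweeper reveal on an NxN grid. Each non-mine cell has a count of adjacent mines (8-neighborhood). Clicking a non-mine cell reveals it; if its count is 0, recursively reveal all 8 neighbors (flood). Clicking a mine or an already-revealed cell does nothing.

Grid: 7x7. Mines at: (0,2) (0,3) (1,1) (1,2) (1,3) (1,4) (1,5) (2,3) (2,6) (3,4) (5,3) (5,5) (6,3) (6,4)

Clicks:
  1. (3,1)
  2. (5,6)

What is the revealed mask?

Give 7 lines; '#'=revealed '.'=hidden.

Click 1 (3,1) count=0: revealed 15 new [(2,0) (2,1) (2,2) (3,0) (3,1) (3,2) (4,0) (4,1) (4,2) (5,0) (5,1) (5,2) (6,0) (6,1) (6,2)] -> total=15
Click 2 (5,6) count=1: revealed 1 new [(5,6)] -> total=16

Answer: .......
.......
###....
###....
###....
###...#
###....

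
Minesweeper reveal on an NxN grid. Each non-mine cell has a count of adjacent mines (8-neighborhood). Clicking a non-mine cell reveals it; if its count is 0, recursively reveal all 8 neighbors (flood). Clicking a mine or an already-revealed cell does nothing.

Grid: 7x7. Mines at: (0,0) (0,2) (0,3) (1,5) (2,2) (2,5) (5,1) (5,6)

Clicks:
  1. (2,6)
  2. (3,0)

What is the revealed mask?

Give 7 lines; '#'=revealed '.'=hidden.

Click 1 (2,6) count=2: revealed 1 new [(2,6)] -> total=1
Click 2 (3,0) count=0: revealed 8 new [(1,0) (1,1) (2,0) (2,1) (3,0) (3,1) (4,0) (4,1)] -> total=9

Answer: .......
##.....
##....#
##.....
##.....
.......
.......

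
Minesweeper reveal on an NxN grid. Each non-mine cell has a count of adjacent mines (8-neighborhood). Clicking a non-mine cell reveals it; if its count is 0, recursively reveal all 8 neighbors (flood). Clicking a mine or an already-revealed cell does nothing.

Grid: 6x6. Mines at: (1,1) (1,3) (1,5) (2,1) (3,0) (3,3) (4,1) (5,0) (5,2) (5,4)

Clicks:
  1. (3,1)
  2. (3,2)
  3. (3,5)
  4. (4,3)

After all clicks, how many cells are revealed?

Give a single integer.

Answer: 9

Derivation:
Click 1 (3,1) count=3: revealed 1 new [(3,1)] -> total=1
Click 2 (3,2) count=3: revealed 1 new [(3,2)] -> total=2
Click 3 (3,5) count=0: revealed 6 new [(2,4) (2,5) (3,4) (3,5) (4,4) (4,5)] -> total=8
Click 4 (4,3) count=3: revealed 1 new [(4,3)] -> total=9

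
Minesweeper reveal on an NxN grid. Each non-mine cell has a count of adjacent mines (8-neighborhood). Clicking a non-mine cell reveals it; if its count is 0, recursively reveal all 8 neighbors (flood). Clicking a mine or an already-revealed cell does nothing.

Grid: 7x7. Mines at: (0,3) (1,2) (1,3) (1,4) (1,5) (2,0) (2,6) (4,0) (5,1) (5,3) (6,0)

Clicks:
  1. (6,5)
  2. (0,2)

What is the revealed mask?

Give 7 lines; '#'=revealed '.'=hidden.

Answer: ..#....
.......
.#####.
.######
.######
....###
....###

Derivation:
Click 1 (6,5) count=0: revealed 23 new [(2,1) (2,2) (2,3) (2,4) (2,5) (3,1) (3,2) (3,3) (3,4) (3,5) (3,6) (4,1) (4,2) (4,3) (4,4) (4,5) (4,6) (5,4) (5,5) (5,6) (6,4) (6,5) (6,6)] -> total=23
Click 2 (0,2) count=3: revealed 1 new [(0,2)] -> total=24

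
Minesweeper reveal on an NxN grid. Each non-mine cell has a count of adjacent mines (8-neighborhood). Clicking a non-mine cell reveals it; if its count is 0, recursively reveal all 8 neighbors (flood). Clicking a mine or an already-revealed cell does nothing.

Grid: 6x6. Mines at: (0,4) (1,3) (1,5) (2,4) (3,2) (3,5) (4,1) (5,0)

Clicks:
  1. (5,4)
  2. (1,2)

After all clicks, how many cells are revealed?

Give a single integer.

Answer: 9

Derivation:
Click 1 (5,4) count=0: revealed 8 new [(4,2) (4,3) (4,4) (4,5) (5,2) (5,3) (5,4) (5,5)] -> total=8
Click 2 (1,2) count=1: revealed 1 new [(1,2)] -> total=9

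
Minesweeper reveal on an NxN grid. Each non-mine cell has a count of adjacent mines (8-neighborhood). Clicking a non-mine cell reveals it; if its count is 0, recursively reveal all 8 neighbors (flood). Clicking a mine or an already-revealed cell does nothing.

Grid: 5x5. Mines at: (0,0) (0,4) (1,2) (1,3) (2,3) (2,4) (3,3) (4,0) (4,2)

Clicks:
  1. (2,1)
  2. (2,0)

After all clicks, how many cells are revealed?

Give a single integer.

Answer: 6

Derivation:
Click 1 (2,1) count=1: revealed 1 new [(2,1)] -> total=1
Click 2 (2,0) count=0: revealed 5 new [(1,0) (1,1) (2,0) (3,0) (3,1)] -> total=6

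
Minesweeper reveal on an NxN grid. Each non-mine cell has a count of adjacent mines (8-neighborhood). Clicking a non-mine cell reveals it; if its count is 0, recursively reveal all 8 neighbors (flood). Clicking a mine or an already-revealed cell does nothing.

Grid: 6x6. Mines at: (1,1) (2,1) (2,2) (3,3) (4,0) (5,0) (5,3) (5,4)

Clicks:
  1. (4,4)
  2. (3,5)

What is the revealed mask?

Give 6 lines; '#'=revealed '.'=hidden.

Click 1 (4,4) count=3: revealed 1 new [(4,4)] -> total=1
Click 2 (3,5) count=0: revealed 14 new [(0,2) (0,3) (0,4) (0,5) (1,2) (1,3) (1,4) (1,5) (2,3) (2,4) (2,5) (3,4) (3,5) (4,5)] -> total=15

Answer: ..####
..####
...###
....##
....##
......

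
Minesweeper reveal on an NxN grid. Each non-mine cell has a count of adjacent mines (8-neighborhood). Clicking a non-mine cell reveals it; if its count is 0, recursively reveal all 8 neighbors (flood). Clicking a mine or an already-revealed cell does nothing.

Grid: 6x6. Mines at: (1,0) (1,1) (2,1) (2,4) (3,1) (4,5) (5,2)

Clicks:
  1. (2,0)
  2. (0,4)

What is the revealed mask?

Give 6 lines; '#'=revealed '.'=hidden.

Click 1 (2,0) count=4: revealed 1 new [(2,0)] -> total=1
Click 2 (0,4) count=0: revealed 8 new [(0,2) (0,3) (0,4) (0,5) (1,2) (1,3) (1,4) (1,5)] -> total=9

Answer: ..####
..####
#.....
......
......
......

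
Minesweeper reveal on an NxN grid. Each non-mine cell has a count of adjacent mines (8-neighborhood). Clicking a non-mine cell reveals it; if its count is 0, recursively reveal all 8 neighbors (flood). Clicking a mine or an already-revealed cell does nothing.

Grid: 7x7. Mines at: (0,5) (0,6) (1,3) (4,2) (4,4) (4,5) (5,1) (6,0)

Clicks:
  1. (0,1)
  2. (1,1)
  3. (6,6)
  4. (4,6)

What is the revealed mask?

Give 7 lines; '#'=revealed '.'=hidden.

Click 1 (0,1) count=0: revealed 14 new [(0,0) (0,1) (0,2) (1,0) (1,1) (1,2) (2,0) (2,1) (2,2) (3,0) (3,1) (3,2) (4,0) (4,1)] -> total=14
Click 2 (1,1) count=0: revealed 0 new [(none)] -> total=14
Click 3 (6,6) count=0: revealed 10 new [(5,2) (5,3) (5,4) (5,5) (5,6) (6,2) (6,3) (6,4) (6,5) (6,6)] -> total=24
Click 4 (4,6) count=1: revealed 1 new [(4,6)] -> total=25

Answer: ###....
###....
###....
###....
##....#
..#####
..#####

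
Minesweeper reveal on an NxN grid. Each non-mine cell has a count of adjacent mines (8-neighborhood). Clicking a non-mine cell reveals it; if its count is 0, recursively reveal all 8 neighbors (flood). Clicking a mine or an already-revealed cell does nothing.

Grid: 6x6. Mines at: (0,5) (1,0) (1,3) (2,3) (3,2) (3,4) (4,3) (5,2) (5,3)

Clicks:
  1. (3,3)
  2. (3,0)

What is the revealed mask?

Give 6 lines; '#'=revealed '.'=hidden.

Click 1 (3,3) count=4: revealed 1 new [(3,3)] -> total=1
Click 2 (3,0) count=0: revealed 8 new [(2,0) (2,1) (3,0) (3,1) (4,0) (4,1) (5,0) (5,1)] -> total=9

Answer: ......
......
##....
##.#..
##....
##....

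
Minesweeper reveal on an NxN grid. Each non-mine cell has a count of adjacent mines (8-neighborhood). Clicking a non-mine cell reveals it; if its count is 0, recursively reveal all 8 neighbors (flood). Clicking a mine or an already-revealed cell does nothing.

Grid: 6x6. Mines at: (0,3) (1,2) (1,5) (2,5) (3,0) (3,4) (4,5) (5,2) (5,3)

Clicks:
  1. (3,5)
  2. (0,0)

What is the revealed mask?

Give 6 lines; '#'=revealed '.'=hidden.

Answer: ##....
##....
##....
.....#
......
......

Derivation:
Click 1 (3,5) count=3: revealed 1 new [(3,5)] -> total=1
Click 2 (0,0) count=0: revealed 6 new [(0,0) (0,1) (1,0) (1,1) (2,0) (2,1)] -> total=7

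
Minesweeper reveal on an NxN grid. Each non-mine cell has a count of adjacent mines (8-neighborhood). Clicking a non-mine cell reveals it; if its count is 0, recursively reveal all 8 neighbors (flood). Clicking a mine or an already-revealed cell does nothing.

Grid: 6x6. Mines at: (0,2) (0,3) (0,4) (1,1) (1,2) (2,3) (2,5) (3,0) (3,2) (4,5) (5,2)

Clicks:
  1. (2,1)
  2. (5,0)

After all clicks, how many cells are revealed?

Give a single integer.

Answer: 5

Derivation:
Click 1 (2,1) count=4: revealed 1 new [(2,1)] -> total=1
Click 2 (5,0) count=0: revealed 4 new [(4,0) (4,1) (5,0) (5,1)] -> total=5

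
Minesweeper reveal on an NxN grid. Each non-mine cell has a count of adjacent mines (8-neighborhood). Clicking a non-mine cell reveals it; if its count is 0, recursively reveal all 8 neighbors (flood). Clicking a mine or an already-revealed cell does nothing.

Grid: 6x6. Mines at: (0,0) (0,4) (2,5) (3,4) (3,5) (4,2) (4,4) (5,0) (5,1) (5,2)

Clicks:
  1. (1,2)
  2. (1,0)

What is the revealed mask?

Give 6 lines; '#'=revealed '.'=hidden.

Answer: .###..
####..
####..
####..
##....
......

Derivation:
Click 1 (1,2) count=0: revealed 17 new [(0,1) (0,2) (0,3) (1,0) (1,1) (1,2) (1,3) (2,0) (2,1) (2,2) (2,3) (3,0) (3,1) (3,2) (3,3) (4,0) (4,1)] -> total=17
Click 2 (1,0) count=1: revealed 0 new [(none)] -> total=17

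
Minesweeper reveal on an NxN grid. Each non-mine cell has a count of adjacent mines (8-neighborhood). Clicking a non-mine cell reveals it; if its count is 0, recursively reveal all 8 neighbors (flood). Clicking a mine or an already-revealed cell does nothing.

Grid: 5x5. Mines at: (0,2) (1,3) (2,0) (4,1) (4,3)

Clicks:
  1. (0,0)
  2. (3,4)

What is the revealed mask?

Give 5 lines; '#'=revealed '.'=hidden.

Answer: ##...
##...
.....
....#
.....

Derivation:
Click 1 (0,0) count=0: revealed 4 new [(0,0) (0,1) (1,0) (1,1)] -> total=4
Click 2 (3,4) count=1: revealed 1 new [(3,4)] -> total=5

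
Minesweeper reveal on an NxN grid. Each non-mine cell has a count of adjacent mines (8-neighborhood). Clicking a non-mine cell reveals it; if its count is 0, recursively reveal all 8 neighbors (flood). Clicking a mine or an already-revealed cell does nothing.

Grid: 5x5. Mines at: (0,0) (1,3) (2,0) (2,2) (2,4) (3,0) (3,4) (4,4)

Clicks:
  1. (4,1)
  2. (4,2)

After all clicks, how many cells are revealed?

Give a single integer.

Answer: 6

Derivation:
Click 1 (4,1) count=1: revealed 1 new [(4,1)] -> total=1
Click 2 (4,2) count=0: revealed 5 new [(3,1) (3,2) (3,3) (4,2) (4,3)] -> total=6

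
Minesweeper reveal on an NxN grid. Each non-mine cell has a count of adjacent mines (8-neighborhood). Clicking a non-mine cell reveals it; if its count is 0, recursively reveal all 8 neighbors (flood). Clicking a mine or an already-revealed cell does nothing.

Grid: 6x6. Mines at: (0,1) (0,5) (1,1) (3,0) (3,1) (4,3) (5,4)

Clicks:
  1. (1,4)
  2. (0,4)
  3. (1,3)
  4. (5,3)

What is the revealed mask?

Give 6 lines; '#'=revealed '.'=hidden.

Answer: ..###.
..####
..####
..####
....##
...#..

Derivation:
Click 1 (1,4) count=1: revealed 1 new [(1,4)] -> total=1
Click 2 (0,4) count=1: revealed 1 new [(0,4)] -> total=2
Click 3 (1,3) count=0: revealed 15 new [(0,2) (0,3) (1,2) (1,3) (1,5) (2,2) (2,3) (2,4) (2,5) (3,2) (3,3) (3,4) (3,5) (4,4) (4,5)] -> total=17
Click 4 (5,3) count=2: revealed 1 new [(5,3)] -> total=18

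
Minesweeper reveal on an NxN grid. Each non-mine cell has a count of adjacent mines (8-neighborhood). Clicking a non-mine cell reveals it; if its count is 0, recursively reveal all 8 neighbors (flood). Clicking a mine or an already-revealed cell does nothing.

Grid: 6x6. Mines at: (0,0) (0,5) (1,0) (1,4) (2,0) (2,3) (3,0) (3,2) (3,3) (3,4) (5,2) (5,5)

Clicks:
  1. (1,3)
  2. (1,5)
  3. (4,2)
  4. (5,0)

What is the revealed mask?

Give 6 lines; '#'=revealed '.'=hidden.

Click 1 (1,3) count=2: revealed 1 new [(1,3)] -> total=1
Click 2 (1,5) count=2: revealed 1 new [(1,5)] -> total=2
Click 3 (4,2) count=3: revealed 1 new [(4,2)] -> total=3
Click 4 (5,0) count=0: revealed 4 new [(4,0) (4,1) (5,0) (5,1)] -> total=7

Answer: ......
...#.#
......
......
###...
##....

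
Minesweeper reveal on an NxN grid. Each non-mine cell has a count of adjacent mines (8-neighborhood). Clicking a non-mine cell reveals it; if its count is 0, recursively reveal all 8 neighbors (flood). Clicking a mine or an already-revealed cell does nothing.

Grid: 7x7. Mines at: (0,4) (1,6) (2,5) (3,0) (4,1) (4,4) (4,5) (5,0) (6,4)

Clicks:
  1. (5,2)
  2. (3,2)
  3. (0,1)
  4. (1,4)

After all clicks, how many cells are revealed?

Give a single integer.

Answer: 19

Derivation:
Click 1 (5,2) count=1: revealed 1 new [(5,2)] -> total=1
Click 2 (3,2) count=1: revealed 1 new [(3,2)] -> total=2
Click 3 (0,1) count=0: revealed 17 new [(0,0) (0,1) (0,2) (0,3) (1,0) (1,1) (1,2) (1,3) (1,4) (2,0) (2,1) (2,2) (2,3) (2,4) (3,1) (3,3) (3,4)] -> total=19
Click 4 (1,4) count=2: revealed 0 new [(none)] -> total=19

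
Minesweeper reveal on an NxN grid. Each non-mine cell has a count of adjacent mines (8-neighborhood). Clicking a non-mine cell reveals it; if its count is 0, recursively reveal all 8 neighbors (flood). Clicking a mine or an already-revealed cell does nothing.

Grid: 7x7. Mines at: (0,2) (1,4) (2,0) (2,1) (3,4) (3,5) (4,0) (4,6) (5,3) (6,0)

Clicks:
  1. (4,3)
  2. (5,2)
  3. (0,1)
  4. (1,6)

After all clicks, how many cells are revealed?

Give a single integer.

Answer: 9

Derivation:
Click 1 (4,3) count=2: revealed 1 new [(4,3)] -> total=1
Click 2 (5,2) count=1: revealed 1 new [(5,2)] -> total=2
Click 3 (0,1) count=1: revealed 1 new [(0,1)] -> total=3
Click 4 (1,6) count=0: revealed 6 new [(0,5) (0,6) (1,5) (1,6) (2,5) (2,6)] -> total=9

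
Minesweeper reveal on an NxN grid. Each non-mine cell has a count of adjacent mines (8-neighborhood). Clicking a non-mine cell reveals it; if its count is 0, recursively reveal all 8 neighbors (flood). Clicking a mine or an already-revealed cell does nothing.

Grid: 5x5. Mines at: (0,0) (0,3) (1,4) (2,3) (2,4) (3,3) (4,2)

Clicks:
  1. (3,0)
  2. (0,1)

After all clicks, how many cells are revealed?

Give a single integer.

Click 1 (3,0) count=0: revealed 11 new [(1,0) (1,1) (1,2) (2,0) (2,1) (2,2) (3,0) (3,1) (3,2) (4,0) (4,1)] -> total=11
Click 2 (0,1) count=1: revealed 1 new [(0,1)] -> total=12

Answer: 12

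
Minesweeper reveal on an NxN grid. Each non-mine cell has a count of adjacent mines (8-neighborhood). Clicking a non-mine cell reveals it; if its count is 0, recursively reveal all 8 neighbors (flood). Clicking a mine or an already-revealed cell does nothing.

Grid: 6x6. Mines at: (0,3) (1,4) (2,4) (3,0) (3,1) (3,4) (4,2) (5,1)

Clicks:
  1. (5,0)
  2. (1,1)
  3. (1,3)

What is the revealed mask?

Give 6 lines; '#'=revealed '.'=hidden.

Click 1 (5,0) count=1: revealed 1 new [(5,0)] -> total=1
Click 2 (1,1) count=0: revealed 9 new [(0,0) (0,1) (0,2) (1,0) (1,1) (1,2) (2,0) (2,1) (2,2)] -> total=10
Click 3 (1,3) count=3: revealed 1 new [(1,3)] -> total=11

Answer: ###...
####..
###...
......
......
#.....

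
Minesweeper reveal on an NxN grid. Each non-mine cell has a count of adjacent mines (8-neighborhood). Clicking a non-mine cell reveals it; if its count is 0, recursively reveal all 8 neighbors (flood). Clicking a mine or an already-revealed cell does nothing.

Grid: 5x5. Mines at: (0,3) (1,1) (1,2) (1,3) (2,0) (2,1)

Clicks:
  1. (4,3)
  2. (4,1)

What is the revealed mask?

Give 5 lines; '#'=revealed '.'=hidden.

Click 1 (4,3) count=0: revealed 13 new [(2,2) (2,3) (2,4) (3,0) (3,1) (3,2) (3,3) (3,4) (4,0) (4,1) (4,2) (4,3) (4,4)] -> total=13
Click 2 (4,1) count=0: revealed 0 new [(none)] -> total=13

Answer: .....
.....
..###
#####
#####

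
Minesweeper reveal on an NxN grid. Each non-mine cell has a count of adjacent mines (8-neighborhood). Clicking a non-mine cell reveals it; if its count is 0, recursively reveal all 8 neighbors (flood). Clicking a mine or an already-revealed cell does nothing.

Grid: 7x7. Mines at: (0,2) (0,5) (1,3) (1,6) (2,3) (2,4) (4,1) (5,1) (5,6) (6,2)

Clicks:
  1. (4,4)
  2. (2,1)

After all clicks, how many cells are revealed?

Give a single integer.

Click 1 (4,4) count=0: revealed 15 new [(3,2) (3,3) (3,4) (3,5) (4,2) (4,3) (4,4) (4,5) (5,2) (5,3) (5,4) (5,5) (6,3) (6,4) (6,5)] -> total=15
Click 2 (2,1) count=0: revealed 10 new [(0,0) (0,1) (1,0) (1,1) (1,2) (2,0) (2,1) (2,2) (3,0) (3,1)] -> total=25

Answer: 25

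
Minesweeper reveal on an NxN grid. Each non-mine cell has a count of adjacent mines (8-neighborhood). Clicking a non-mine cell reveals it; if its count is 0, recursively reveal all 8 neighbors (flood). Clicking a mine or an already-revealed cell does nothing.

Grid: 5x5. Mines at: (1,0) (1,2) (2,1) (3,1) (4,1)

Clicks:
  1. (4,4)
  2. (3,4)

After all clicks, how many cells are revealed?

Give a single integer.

Answer: 13

Derivation:
Click 1 (4,4) count=0: revealed 13 new [(0,3) (0,4) (1,3) (1,4) (2,2) (2,3) (2,4) (3,2) (3,3) (3,4) (4,2) (4,3) (4,4)] -> total=13
Click 2 (3,4) count=0: revealed 0 new [(none)] -> total=13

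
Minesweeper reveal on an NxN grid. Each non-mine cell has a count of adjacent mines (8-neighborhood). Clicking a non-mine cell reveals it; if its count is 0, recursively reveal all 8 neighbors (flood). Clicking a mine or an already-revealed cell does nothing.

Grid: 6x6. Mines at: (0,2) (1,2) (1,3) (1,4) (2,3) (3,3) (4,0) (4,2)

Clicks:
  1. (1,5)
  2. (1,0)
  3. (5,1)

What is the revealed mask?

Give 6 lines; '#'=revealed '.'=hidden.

Click 1 (1,5) count=1: revealed 1 new [(1,5)] -> total=1
Click 2 (1,0) count=0: revealed 8 new [(0,0) (0,1) (1,0) (1,1) (2,0) (2,1) (3,0) (3,1)] -> total=9
Click 3 (5,1) count=2: revealed 1 new [(5,1)] -> total=10

Answer: ##....
##...#
##....
##....
......
.#....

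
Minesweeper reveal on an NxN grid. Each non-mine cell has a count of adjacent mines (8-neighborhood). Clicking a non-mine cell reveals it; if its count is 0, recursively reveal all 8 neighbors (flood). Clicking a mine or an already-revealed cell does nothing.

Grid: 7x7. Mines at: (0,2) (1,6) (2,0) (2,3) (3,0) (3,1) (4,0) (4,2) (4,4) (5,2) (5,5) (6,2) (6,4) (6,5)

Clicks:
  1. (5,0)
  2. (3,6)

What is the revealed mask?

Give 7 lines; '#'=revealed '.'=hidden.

Click 1 (5,0) count=1: revealed 1 new [(5,0)] -> total=1
Click 2 (3,6) count=0: revealed 6 new [(2,5) (2,6) (3,5) (3,6) (4,5) (4,6)] -> total=7

Answer: .......
.......
.....##
.....##
.....##
#......
.......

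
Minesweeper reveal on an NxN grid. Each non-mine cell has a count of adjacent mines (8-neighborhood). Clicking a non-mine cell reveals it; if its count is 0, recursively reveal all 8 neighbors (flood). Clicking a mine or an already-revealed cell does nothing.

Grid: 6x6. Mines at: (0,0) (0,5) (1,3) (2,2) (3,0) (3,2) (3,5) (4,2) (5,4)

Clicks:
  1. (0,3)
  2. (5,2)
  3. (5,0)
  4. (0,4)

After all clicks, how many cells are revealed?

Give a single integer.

Answer: 7

Derivation:
Click 1 (0,3) count=1: revealed 1 new [(0,3)] -> total=1
Click 2 (5,2) count=1: revealed 1 new [(5,2)] -> total=2
Click 3 (5,0) count=0: revealed 4 new [(4,0) (4,1) (5,0) (5,1)] -> total=6
Click 4 (0,4) count=2: revealed 1 new [(0,4)] -> total=7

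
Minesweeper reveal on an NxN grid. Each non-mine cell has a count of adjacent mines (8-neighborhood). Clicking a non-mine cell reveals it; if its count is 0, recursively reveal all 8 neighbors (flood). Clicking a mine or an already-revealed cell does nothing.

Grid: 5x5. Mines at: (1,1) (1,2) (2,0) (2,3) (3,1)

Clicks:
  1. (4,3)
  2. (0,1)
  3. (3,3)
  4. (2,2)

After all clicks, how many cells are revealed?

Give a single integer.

Click 1 (4,3) count=0: revealed 6 new [(3,2) (3,3) (3,4) (4,2) (4,3) (4,4)] -> total=6
Click 2 (0,1) count=2: revealed 1 new [(0,1)] -> total=7
Click 3 (3,3) count=1: revealed 0 new [(none)] -> total=7
Click 4 (2,2) count=4: revealed 1 new [(2,2)] -> total=8

Answer: 8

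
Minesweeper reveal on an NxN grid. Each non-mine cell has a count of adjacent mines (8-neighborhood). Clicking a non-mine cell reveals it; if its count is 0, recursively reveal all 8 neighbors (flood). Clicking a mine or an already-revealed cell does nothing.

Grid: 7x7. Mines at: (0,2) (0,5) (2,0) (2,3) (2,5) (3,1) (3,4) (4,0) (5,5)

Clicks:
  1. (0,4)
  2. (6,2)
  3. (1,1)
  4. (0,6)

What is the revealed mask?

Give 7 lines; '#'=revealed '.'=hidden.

Answer: ....#.#
.#.....
.......
.......
.####..
#####..
#####..

Derivation:
Click 1 (0,4) count=1: revealed 1 new [(0,4)] -> total=1
Click 2 (6,2) count=0: revealed 14 new [(4,1) (4,2) (4,3) (4,4) (5,0) (5,1) (5,2) (5,3) (5,4) (6,0) (6,1) (6,2) (6,3) (6,4)] -> total=15
Click 3 (1,1) count=2: revealed 1 new [(1,1)] -> total=16
Click 4 (0,6) count=1: revealed 1 new [(0,6)] -> total=17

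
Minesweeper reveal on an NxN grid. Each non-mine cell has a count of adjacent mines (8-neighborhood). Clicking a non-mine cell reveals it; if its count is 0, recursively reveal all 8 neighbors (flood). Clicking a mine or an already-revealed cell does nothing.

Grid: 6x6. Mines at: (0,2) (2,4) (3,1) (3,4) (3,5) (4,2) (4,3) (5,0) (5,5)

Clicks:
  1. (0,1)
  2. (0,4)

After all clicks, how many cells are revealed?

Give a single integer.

Answer: 7

Derivation:
Click 1 (0,1) count=1: revealed 1 new [(0,1)] -> total=1
Click 2 (0,4) count=0: revealed 6 new [(0,3) (0,4) (0,5) (1,3) (1,4) (1,5)] -> total=7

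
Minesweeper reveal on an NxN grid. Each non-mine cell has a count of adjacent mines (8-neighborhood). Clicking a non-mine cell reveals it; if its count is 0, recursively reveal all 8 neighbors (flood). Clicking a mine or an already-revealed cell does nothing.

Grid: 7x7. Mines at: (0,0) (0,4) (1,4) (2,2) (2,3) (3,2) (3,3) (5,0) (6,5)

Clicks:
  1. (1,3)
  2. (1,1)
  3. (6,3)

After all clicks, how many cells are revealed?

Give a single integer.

Click 1 (1,3) count=4: revealed 1 new [(1,3)] -> total=1
Click 2 (1,1) count=2: revealed 1 new [(1,1)] -> total=2
Click 3 (6,3) count=0: revealed 12 new [(4,1) (4,2) (4,3) (4,4) (5,1) (5,2) (5,3) (5,4) (6,1) (6,2) (6,3) (6,4)] -> total=14

Answer: 14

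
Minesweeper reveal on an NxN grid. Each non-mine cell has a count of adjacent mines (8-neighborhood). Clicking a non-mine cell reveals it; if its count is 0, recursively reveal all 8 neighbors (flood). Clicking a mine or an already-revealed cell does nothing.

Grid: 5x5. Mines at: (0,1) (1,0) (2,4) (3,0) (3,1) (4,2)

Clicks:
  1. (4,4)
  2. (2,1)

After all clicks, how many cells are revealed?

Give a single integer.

Answer: 5

Derivation:
Click 1 (4,4) count=0: revealed 4 new [(3,3) (3,4) (4,3) (4,4)] -> total=4
Click 2 (2,1) count=3: revealed 1 new [(2,1)] -> total=5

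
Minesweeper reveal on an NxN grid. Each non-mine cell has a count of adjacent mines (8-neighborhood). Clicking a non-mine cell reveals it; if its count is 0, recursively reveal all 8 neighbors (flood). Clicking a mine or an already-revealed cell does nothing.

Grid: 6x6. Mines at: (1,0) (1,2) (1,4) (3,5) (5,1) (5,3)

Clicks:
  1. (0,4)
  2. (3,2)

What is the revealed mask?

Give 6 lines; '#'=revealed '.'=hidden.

Answer: ....#.
......
#####.
#####.
#####.
......

Derivation:
Click 1 (0,4) count=1: revealed 1 new [(0,4)] -> total=1
Click 2 (3,2) count=0: revealed 15 new [(2,0) (2,1) (2,2) (2,3) (2,4) (3,0) (3,1) (3,2) (3,3) (3,4) (4,0) (4,1) (4,2) (4,3) (4,4)] -> total=16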